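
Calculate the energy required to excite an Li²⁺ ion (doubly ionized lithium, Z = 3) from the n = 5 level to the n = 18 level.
4.520 eV

The energy levels of a hydrogen-like atom are E_n = -13.6057 Z² eV / n².

Energy at n = 5: E_5 = -13.6057 × 3² / 5² = -4.898052 eV
Energy at n = 18: E_18 = -13.6057 × 3² / 18² = -0.377936 eV

The excitation energy is the difference:
ΔE = E_18 - E_5
ΔE = -0.377936 - (-4.898052)
ΔE = 4.520 eV

Since this is positive, energy must be absorbed (photon absorption).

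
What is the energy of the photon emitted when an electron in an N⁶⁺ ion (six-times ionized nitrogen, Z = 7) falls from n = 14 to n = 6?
15.12 eV

The energy levels are E_n = -13.6057 Z² eV / n².

Energy at n = 14: E_14 = -13.6057 × 7² / 14² = -3.40143 eV
Energy at n = 6: E_6 = -13.6057 × 7² / 6² = -18.51887 eV

For emission (electron falling to lower state), the photon energy is:
E_photon = E_14 - E_6 = |-3.40143 - (-18.51887)|
E_photon = 15.12 eV

This energy is carried away by the emitted photon.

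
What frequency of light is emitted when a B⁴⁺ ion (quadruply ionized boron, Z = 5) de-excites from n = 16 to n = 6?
1.9633e+15 Hz

First, find the transition energy:
E_16 = -13.6057 × 5² / 16² = -1.32868164 eV
E_6 = -13.6057 × 5² / 6² = -9.44840278 eV
|ΔE| = |E_6 - E_16| = 8.11972114 eV

Convert to Joules: E = 8.11972114 eV × (1.602177 × 10⁻¹⁹ J/eV) = 1.300923e-18 J

Using E = hf:
f = E/h = 1.300923e-18 J / (6.62607 × 10⁻³⁴ J·s)
f = 1.9633e+15 Hz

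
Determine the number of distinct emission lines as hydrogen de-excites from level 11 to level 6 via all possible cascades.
15

The electron can occupy levels n = 6, 7, ..., 11 during de-excitation — that is m = 11 - 6 + 1 = 6 distinct levels.

The number of distinct spectral lines equals the number of ways to choose 2 of these m levels (each pair gives one possible emission transition):

Number of lines = m(m-1)/2 = 6×5/2 = 15

These correspond to all possible transitions between the 6 levels:
11 → 10, 11 → 9, 11 → 8, 11 → 7, 11 → 6, 10 → 9, 10 → 8, 10 → 7...

Each transition produces a photon with a unique energy (and thus wavelength). This count does not depend on Z.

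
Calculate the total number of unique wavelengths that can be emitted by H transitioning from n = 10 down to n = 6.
10

The electron can occupy levels n = 6, 7, ..., 10 during de-excitation — that is m = 10 - 6 + 1 = 5 distinct levels.

The number of distinct spectral lines equals the number of ways to choose 2 of these m levels (each pair gives one possible emission transition):

Number of lines = m(m-1)/2 = 5×4/2 = 10

These correspond to all possible transitions between the 5 levels:
10 → 9, 10 → 8, 10 → 7, 10 → 6, 9 → 8, 9 → 7, 9 → 6, 8 → 7...

Each transition produces a photon with a unique energy (and thus wavelength). This count does not depend on Z.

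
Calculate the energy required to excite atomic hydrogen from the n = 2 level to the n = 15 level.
3.340955 eV

The energy levels of a hydrogen-like atom are E_n = -13.6057 eV / n².

Energy at n = 2: E_2 = -13.6057 / 2² = -3.401425000 eV
Energy at n = 15: E_15 = -13.6057 / 15² = -0.060469778 eV

The excitation energy is the difference:
ΔE = E_15 - E_2
ΔE = -0.060469778 - (-3.401425000)
ΔE = 3.340955 eV

Since this is positive, energy must be absorbed (photon absorption).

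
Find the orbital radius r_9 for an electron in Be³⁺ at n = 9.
1.0716 nm (or 10.7158 Å)

The Bohr radius formula is:
r_n = n² a₀ / Z

where a₀ = 0.0529177 nm is the Bohr radius.

For Be³⁺ (Z = 4) at n = 9:
r_9 = 9² × 0.0529177 nm / 4
r_9 = 81 × 0.0529177 nm / 4
r_9 = 4.28633 nm / 4
r_9 = 1.0716 nm

The electron orbits at approximately 1.0716 nm from the nucleus.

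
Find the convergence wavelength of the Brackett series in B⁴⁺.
58.32 nm

The series limit corresponds to the transition from n = ∞ to n = 4.
This is the highest energy (shortest wavelength) transition in the Brackett series.

E_∞ = 0 eV
E_4 = -13.6057 × 5² / 4² = -21.2589 eV

Energy at series limit:
ΔE = E_∞ - E_4 = 0 - (-21.2589) = 21.2589 eV
λ = hc/E = 1239.84 eV·nm / 21.2589 eV = 58.32 nm

This energy equals the ionization energy from the n = 4 state of B⁴⁺.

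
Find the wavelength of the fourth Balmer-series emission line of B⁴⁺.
16.402772 nm

The lines of a series are numbered from the longest wavelength (smallest ΔE) outward; the fourth line is the transition from n = n_f + 4 to n_f.
The Balmer series has all transitions ending at n_f = 2.

For B⁴⁺ (Z = 5), the fourth line (δ-line) is the jump from n = 6 to n = 2:
E_6 = -13.6057 × 5² / 6² = -9.44840278 eV
E_2 = -13.6057 × 5² / 2² = -85.03562500 eV
ΔE = E_6 - E_2 = 75.58722222 eV

λ = hc/E = 1239.84 eV·nm / 75.58722222 eV
λ = 16.402772 nm

This is the δ-line of the Balmer series in B⁴⁺.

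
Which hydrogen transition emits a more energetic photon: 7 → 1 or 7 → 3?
7 → 1

Calculate the energy for each transition:

Transition 7 → 1:
ΔE₁ = |E_1 - E_7| = |-13.6057/1² - (-13.6057/7²)|
ΔE₁ = |-13.60570000 - (-0.27766735)| = 13.32803 eV

Transition 7 → 3:
ΔE₂ = |E_3 - E_7| = |-13.6057/3² - (-13.6057/7²)|
ΔE₂ = |-1.51174444 - (-0.27766735)| = 1.23408 eV

Since 13.32803 eV > 1.23408 eV, the transition 7 → 1 emits the more energetic photon.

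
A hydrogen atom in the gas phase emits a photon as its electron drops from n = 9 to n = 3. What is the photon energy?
1.343773 eV

The energy levels are E_n = -13.6057 eV / n².

Energy at n = 9: E_9 = -13.6057 / 9² = -0.167971605 eV
Energy at n = 3: E_3 = -13.6057 / 3² = -1.511744444 eV

For emission (electron falling to lower state), the photon energy is:
E_photon = E_9 - E_3 = |-0.167971605 - (-1.511744444)|
E_photon = 1.343773 eV

This energy is carried away by the emitted photon.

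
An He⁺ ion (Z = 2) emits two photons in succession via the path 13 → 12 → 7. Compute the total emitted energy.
0.7886 eV

The energy levels of He⁺ are E_n = -13.6057 × 2² / n² eV.

First transition (13 → 12):
ΔE₁ = |E_12 - E_13|
ΔE₁ = |-0.3779361111 - (-0.3220284024)| = 0.0559077 eV

Second transition (12 → 7):
ΔE₂ = |E_7 - E_12|
ΔE₂ = |-1.1106693878 - (-0.3779361111)| = 0.7327333 eV

Total energy released:
E_total = ΔE₁ + ΔE₂ = 0.0559077 + 0.7327333 = 0.7886 eV

Note: This equals the direct transition 13 → 7: 0.7886 eV ✓
Energy is conserved regardless of the path taken.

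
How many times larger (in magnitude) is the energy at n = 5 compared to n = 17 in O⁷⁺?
11.56

Using E_n = -13.6057 Z² / n² eV with Z = 8:

E_5 = -13.6057 × 8² / 5² = -870.7648 / 25 = -34.83059200 eV
E_17 = -13.6057 × 8² / 17² = -870.7648 / 289 = -3.01302699 eV

The ratio is:
E_5/E_17 = (-34.83059200) / (-3.01302699)
E_5/E_17 = (-870.7648/25) / (-870.7648/289)
E_5/E_17 = 289/25
E_5/E_17 = 11.56
(Note: the Z² factors cancel in the ratio.)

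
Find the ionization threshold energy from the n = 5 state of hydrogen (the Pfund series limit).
0.5442 eV

The series limit corresponds to the transition from n = ∞ to n = 5.
This is the highest energy (shortest wavelength) transition in the Pfund series.

E_∞ = 0 eV
E_5 = -13.6057 / 5² = -0.5442 eV

Energy at series limit:
ΔE = E_∞ - E_5 = 0 - (-0.5442) = 0.5442 eV

This energy equals the ionization energy from the n = 5 state of hydrogen.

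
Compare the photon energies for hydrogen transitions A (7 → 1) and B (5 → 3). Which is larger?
7 → 1

Calculate the energy for each transition:

Transition 7 → 1:
ΔE₁ = |E_1 - E_7| = |-13.6057/1² - (-13.6057/7²)|
ΔE₁ = |-13.605700000000 - (-0.277667346939)| = 13.328032653 eV

Transition 5 → 3:
ΔE₂ = |E_3 - E_5| = |-13.6057/3² - (-13.6057/5²)|
ΔE₂ = |-1.511744444444 - (-0.544228000000)| = 0.967516444 eV

Since 13.328032653 eV > 0.967516444 eV, the transition 7 → 1 emits the more energetic photon.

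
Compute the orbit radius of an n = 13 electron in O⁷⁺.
1.1179 nm (or 11.1789 Å)

The Bohr radius formula is:
r_n = n² a₀ / Z

where a₀ = 0.0529177 nm is the Bohr radius.

For O⁷⁺ (Z = 8) at n = 13:
r_13 = 13² × 0.0529177 nm / 8
r_13 = 169 × 0.0529177 nm / 8
r_13 = 8.94309 nm / 8
r_13 = 1.1179 nm

The electron orbits at approximately 1.1179 nm from the nucleus.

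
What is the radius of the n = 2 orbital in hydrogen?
0.2117 nm (or 2.1167 Å)

The Bohr radius formula is:
r_n = n² a₀ / Z

where a₀ = 0.0529177 nm is the Bohr radius.

For H (Z = 1) at n = 2:
r_2 = 2² × 0.0529177 nm / 1
r_2 = 4 × 0.0529177 nm / 1
r_2 = 0.21167 nm / 1
r_2 = 0.2117 nm

The electron orbits at approximately 0.2117 nm from the nucleus.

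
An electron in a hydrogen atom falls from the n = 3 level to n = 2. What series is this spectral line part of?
Balmer series

The spectral series in hydrogen are named based on the final (lower) energy level:
- Lyman series: n_final = 1 (ultraviolet)
- Balmer series: n_final = 2 (visible/near-UV)
- Paschen series: n_final = 3 (infrared)
- Brackett series: n_final = 4 (infrared)
- Pfund series: n_final = 5 (far infrared)

Since this transition ends at n = 2, it belongs to the Balmer series.

For reference, this 3 → 2 line has photon energy
ΔE = 13.6057 eV × (1/2² - 1/3²) = 1.8896805556 eV,
corresponding to wavelength λ = hc/ΔE = 1239.84 eV·nm / 1.8896805556 eV = 656.110895 nm in the visible/near-UV region.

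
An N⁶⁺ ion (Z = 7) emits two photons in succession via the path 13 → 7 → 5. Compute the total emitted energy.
22.72232 eV

The energy levels of N⁶⁺ are E_n = -13.6057 × 7² / n² eV.

First transition (13 → 7):
ΔE₁ = |E_7 - E_13|
ΔE₁ = |-13.60570000000 - (-3.94484792899)| = 9.66085207 eV

Second transition (7 → 5):
ΔE₂ = |E_5 - E_7|
ΔE₂ = |-26.66717200000 - (-13.60570000000)| = 13.06147200 eV

Total energy released:
E_total = ΔE₁ + ΔE₂ = 9.66085207 + 13.06147200 = 22.72232 eV

Note: This equals the direct transition 13 → 5: 22.72232 eV ✓
Energy is conserved regardless of the path taken.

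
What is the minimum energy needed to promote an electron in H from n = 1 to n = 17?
13.5586 eV

The energy levels of a hydrogen-like atom are E_n = -13.6057 eV / n².

Energy at n = 1: E_1 = -13.6057 / 1² = -13.6057000 eV
Energy at n = 17: E_17 = -13.6057 / 17² = -0.0470785 eV

The excitation energy is the difference:
ΔE = E_17 - E_1
ΔE = -0.0470785 - (-13.6057000)
ΔE = 13.5586 eV

Since this is positive, energy must be absorbed (photon absorption).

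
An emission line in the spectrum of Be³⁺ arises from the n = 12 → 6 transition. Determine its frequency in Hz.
1.0966e+15 Hz

First, find the transition energy:
E_12 = -13.6057 × 4² / 12² = -1.51174444 eV
E_6 = -13.6057 × 4² / 6² = -6.04697778 eV
|ΔE| = |E_6 - E_12| = 4.53523334 eV

Convert to Joules: E = 4.53523334 eV × (1.602177 × 10⁻¹⁹ J/eV) = 7.266247e-19 J

Using E = hf:
f = E/h = 7.266247e-19 J / (6.62607 × 10⁻³⁴ J·s)
f = 1.0966e+15 Hz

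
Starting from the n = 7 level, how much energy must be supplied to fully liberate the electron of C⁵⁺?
9.996024 eV

The ionization energy is the energy needed to remove the electron completely (n → ∞).

For a hydrogen-like ion with Z = 6, E_n = -13.6057 Z² / n² eV.

At n = 7: E_7 = -13.6057 × 6² / 7² = -9.996024490 eV
At n = ∞: E_∞ = 0 eV

Ionization energy = E_∞ - E_7 = 0 - (-9.996024490) = 9.996024490 eV
Ionization energy ≈ 9.996024 eV

This is also called the binding energy of the electron in state n = 7.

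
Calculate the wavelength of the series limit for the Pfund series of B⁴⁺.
91.1265 nm

The series limit corresponds to the transition from n = ∞ to n = 5.
This is the highest energy (shortest wavelength) transition in the Pfund series.

E_∞ = 0 eV
E_5 = -13.6057 × 5² / 5² = -13.605700 eV

Energy at series limit:
ΔE = E_∞ - E_5 = 0 - (-13.605700) = 13.605700 eV
λ = hc/E = 1239.84 eV·nm / 13.605700 eV = 91.1265 nm

This energy equals the ionization energy from the n = 5 state of B⁴⁺.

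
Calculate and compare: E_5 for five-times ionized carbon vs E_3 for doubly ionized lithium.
C⁵⁺ at n = 5 (E = -19.592 eV)

Using E_n = -13.6057 Z² / n² eV:

C⁵⁺ (Z = 6) at n = 5:
E = -13.6057 × 6² / 5² = -13.6057 × 36 / 25 = -19.592208 eV

Li²⁺ (Z = 3) at n = 3:
E = -13.6057 × 3² / 3² = -13.6057 × 9 / 9 = -13.605700 eV

Since -19.592208 eV < -13.605700 eV,
C⁵⁺ at n = 5 is more tightly bound (requires more energy to ionize).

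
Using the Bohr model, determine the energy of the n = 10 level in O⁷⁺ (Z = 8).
-8.70765 eV

For hydrogen-like ions, the energy levels scale with Z²:
E_n = -13.6057 Z² / n² eV

For O⁷⁺ (Z = 8) at n = 10:
E_10 = -13.6057 × 8² / 10²
E_10 = -13.6057 × 64 / 100
E_10 = -870.7648 / 100
E_10 = -8.70765 eV

The energy is 64 times more negative than hydrogen at the same n due to the stronger nuclear charge.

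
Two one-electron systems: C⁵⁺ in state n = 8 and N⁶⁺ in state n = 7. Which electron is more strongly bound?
N⁶⁺ at n = 7 (E = -13.606 eV)

Using E_n = -13.6057 Z² / n² eV:

C⁵⁺ (Z = 6) at n = 8:
E = -13.6057 × 6² / 8² = -13.6057 × 36 / 64 = -7.653206 eV

N⁶⁺ (Z = 7) at n = 7:
E = -13.6057 × 7² / 7² = -13.6057 × 49 / 49 = -13.605700 eV

Since -13.605700 eV < -7.653206 eV,
N⁶⁺ at n = 7 is more tightly bound (requires more energy to ionize).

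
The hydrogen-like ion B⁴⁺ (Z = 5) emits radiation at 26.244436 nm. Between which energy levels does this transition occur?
n = 3 → n = 2

First, find the photon energy from the wavelength (hc = 1239.84 eV·nm):
E = hc/λ = 1239.84 eV·nm / 26.244436 nm = 47.242014 eV

The energy levels of B⁴⁺ satisfy E_n = -13.6057 × 5² / n² eV, so an emission n_i → n_f releases
ΔE = 13.6057 × 5² × (1/n_f² − 1/n_i²) eV.

Setting ΔE equal to the photon energy:
1/n_f² − 1/n_i² = 47.242014 / (13.6057 × 5²) = 0.13888889

Since 1/n_i² must be positive, we need 1/n_f² > 0.13888889, i.e. n_f ≤ 2. For each allowed n_f, solve n_i = (1/n_f² − 0.13888889)^(−1/2) and check whether it is a whole number:
  n_f = 1: 1/n_i² = 1.00000000 − 0.13888889 = 0.86111111 → n_i = 1.078  (not an integer) ✗
  n_f = 2: 1/n_i² = 0.25000000 − 0.13888889 = 0.11111111 → n_i = 3.000  → integer, n_i = 3 ✓

Only n_f = 2 gives an integer upper level, n_i = 3.

The transition is from n = 3 to n = 2 (emission).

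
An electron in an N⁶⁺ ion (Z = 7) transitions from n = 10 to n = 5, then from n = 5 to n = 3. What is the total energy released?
67.408685 eV

The energy levels of N⁶⁺ are E_n = -13.6057 × 7² / n² eV.

First transition (10 → 5):
ΔE₁ = |E_5 - E_10|
ΔE₁ = |-26.667172000000 - (-6.666793000000)| = 20.000379000 eV

Second transition (5 → 3):
ΔE₂ = |E_3 - E_5|
ΔE₂ = |-74.075477777778 - (-26.667172000000)| = 47.408305778 eV

Total energy released:
E_total = ΔE₁ + ΔE₂ = 20.000379000 + 47.408305778 = 67.408685 eV

Note: This equals the direct transition 10 → 3: 67.408685 eV ✓
Energy is conserved regardless of the path taken.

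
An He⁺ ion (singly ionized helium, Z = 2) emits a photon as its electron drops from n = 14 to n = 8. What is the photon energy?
0.573 eV

The energy levels are E_n = -13.6057 Z² eV / n².

Energy at n = 14: E_14 = -13.6057 × 2² / 14² = -0.277667 eV
Energy at n = 8: E_8 = -13.6057 × 2² / 8² = -0.850356 eV

For emission (electron falling to lower state), the photon energy is:
E_photon = E_14 - E_8 = |-0.277667 - (-0.850356)|
E_photon = 0.573 eV

This energy is carried away by the emitted photon.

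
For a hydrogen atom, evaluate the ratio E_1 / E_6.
36.000

Using E_n = -13.6057 Z² / n² eV with Z = 1:

E_1 = -13.6057 / 1² = -13.6057 / 1 = -13.605700000 eV
E_6 = -13.6057 / 6² = -13.6057 / 36 = -0.377936111 eV

The ratio is:
E_1/E_6 = (-13.605700000) / (-0.377936111)
E_1/E_6 = (-13.6057/1) / (-13.6057/36)
E_1/E_6 = 36/1
E_1/E_6 = 36.000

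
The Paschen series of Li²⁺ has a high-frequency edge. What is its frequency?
3.2898e+15 Hz

The series limit corresponds to the transition from n = ∞ to n = 3.
This is the highest energy (shortest wavelength) transition in the Paschen series.

E_∞ = 0 eV
E_3 = -13.6057 × 3² / 3² = -13.605700 eV

Energy at series limit:
ΔE = E_∞ - E_3 = 0 - (-13.605700) = 13.605700 eV
E = 13.605700 eV × (1.602177 × 10⁻¹⁹ J/eV) = 2.179874e-18 J
f = E/h = 2.179874e-18 J / (6.62607 × 10⁻³⁴ J·s) = 3.2898e+15 Hz

This energy equals the ionization energy from the n = 3 state of Li²⁺.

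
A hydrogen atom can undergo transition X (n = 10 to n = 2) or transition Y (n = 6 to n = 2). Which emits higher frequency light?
10 → 2

Calculate the energy for each transition:

Transition 10 → 2:
ΔE₁ = |E_2 - E_10| = |-13.6057/2² - (-13.6057/10²)|
ΔE₁ = |-3.401425000 - (-0.136057000)| = 3.265368 eV

Transition 6 → 2:
ΔE₂ = |E_2 - E_6| = |-13.6057/2² - (-13.6057/6²)|
ΔE₂ = |-3.401425000 - (-0.377936111)| = 3.023489 eV

Since 3.265368 eV > 3.023489 eV, the transition 10 → 2 emits the more energetic photon.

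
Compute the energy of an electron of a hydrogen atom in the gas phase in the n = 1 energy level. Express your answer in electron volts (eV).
-13.6057 eV

The energy levels of a hydrogen-like atom are given by:
E_n = -13.6057 eV / n²

For n = 1:
E_1 = -13.6057 eV / 1²
E_1 = -13.6057 eV / 1
E_1 = -13.6057 eV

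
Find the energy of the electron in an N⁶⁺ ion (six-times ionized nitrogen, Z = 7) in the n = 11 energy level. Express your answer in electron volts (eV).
-5.50975 eV

The energy levels of a hydrogen-like atom are given by:
E_n = -13.6057 Z² / n² eV  (with Z = 7 for N⁶⁺)

For n = 11:
E_11 = -13.6057 × 7² / 11²
E_11 = -13.6057 × 49 / 121
E_11 = -5.50975 eV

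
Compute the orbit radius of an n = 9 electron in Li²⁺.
1.4288 nm (or 14.2878 Å)

The Bohr radius formula is:
r_n = n² a₀ / Z

where a₀ = 0.0529177 nm is the Bohr radius.

For Li²⁺ (Z = 3) at n = 9:
r_9 = 9² × 0.0529177 nm / 3
r_9 = 81 × 0.0529177 nm / 3
r_9 = 4.28633 nm / 3
r_9 = 1.4288 nm

The electron orbits at approximately 1.4288 nm from the nucleus.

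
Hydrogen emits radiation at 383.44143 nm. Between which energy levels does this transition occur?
n = 9 → n = 2

First, find the photon energy from the wavelength (hc = 1239.84 eV·nm):
E = hc/λ = 1239.84 eV·nm / 383.44143 nm = 3.2334534 eV

The energy levels of hydrogen satisfy E_n = -13.6057 / n² eV, so an emission n_i → n_f releases
ΔE = 13.6057 × (1/n_f² − 1/n_i²) eV.

Setting ΔE equal to the photon energy:
1/n_f² − 1/n_i² = 3.2334534 / 13.6057 = 0.23765432

Since 1/n_i² must be positive, we need 1/n_f² > 0.23765432, i.e. n_f ≤ 2. For each allowed n_f, solve n_i = (1/n_f² − 0.23765432)^(−1/2) and check whether it is a whole number:
  n_f = 1: 1/n_i² = 1.00000000 − 0.23765432 = 0.76234568 → n_i = 1.145  (not an integer) ✗
  n_f = 2: 1/n_i² = 0.25000000 − 0.23765432 = 0.01234568 → n_i = 9.000  → integer, n_i = 9 ✓

Only n_f = 2 gives an integer upper level, n_i = 9.

The transition is from n = 9 to n = 2 (emission).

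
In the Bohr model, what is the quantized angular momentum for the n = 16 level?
1.68731e-33 J·s (or 16ℏ)

In the Bohr model, angular momentum is quantized:
L = nℏ

where ℏ = h/(2π) = 1.0545718e-34 J·s

For n = 16:
L = 16 × 1.0545718e-34 J·s
L = 1.68731e-33 J·s

This can also be written as L = 16ℏ.
The angular momentum is an integer multiple of the reduced Planck constant.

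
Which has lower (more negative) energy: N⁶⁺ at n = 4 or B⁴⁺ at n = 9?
N⁶⁺ at n = 4 (E = -41.667456 eV)

Using E_n = -13.6057 Z² / n² eV:

N⁶⁺ (Z = 7) at n = 4:
E = -13.6057 × 7² / 4² = -13.6057 × 49 / 16 = -41.667456250 eV

B⁴⁺ (Z = 5) at n = 9:
E = -13.6057 × 5² / 9² = -13.6057 × 25 / 81 = -4.199290123 eV

Since -41.667456250 eV < -4.199290123 eV,
N⁶⁺ at n = 4 is more tightly bound (requires more energy to ionize).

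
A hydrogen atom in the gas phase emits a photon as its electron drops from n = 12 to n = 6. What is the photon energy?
0.28345 eV

The energy levels are E_n = -13.6057 eV / n².

Energy at n = 12: E_12 = -13.6057 / 12² = -0.09448403 eV
Energy at n = 6: E_6 = -13.6057 / 6² = -0.37793611 eV

For emission (electron falling to lower state), the photon energy is:
E_photon = E_12 - E_6 = |-0.09448403 - (-0.37793611)|
E_photon = 0.28345 eV

This energy is carried away by the emitted photon.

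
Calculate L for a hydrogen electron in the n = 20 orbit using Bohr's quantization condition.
2.1091e-33 J·s (or 20ℏ)

In the Bohr model, angular momentum is quantized:
L = nℏ

where ℏ = h/(2π) = 1.054572e-34 J·s

For n = 20:
L = 20 × 1.054572e-34 J·s
L = 2.1091e-33 J·s

This can also be written as L = 20ℏ.
The angular momentum is an integer multiple of the reduced Planck constant.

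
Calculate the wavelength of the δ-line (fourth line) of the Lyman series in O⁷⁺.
1.483179 nm

The lines of a series are numbered from the longest wavelength (smallest ΔE) outward; the fourth line is the transition from n = n_f + 4 to n_f.
The Lyman series has all transitions ending at n_f = 1.

For O⁷⁺ (Z = 8), the fourth line (δ-line) is the jump from n = 5 to n = 1:
E_5 = -13.6057 × 8² / 5² = -34.83059200 eV
E_1 = -13.6057 × 8² / 1² = -870.76480000 eV
ΔE = E_5 - E_1 = 835.93420800 eV

λ = hc/E = 1239.84 eV·nm / 835.93420800 eV
λ = 1.483179 nm

This is the δ-line of the Lyman series in O⁷⁺.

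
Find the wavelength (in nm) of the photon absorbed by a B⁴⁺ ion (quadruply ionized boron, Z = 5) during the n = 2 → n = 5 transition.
17.35743 nm

First, find the transition energy using E_n = -13.6057 Z² / n² eV:
E_2 = -13.6057 × 5² / 2² = -85.0356250 eV
E_5 = -13.6057 × 5² / 5² = -13.6057000 eV

Photon energy: |ΔE| = |E_5 - E_2| = 71.4299250 eV

Convert to wavelength using E = hc/λ with hc = 1239.84 eV·nm:
λ = hc/E = 1239.84 eV·nm / 71.4299250 eV
λ = 17.35743 nm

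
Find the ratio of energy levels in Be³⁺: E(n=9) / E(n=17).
3.567901

Using E_n = -13.6057 Z² / n² eV with Z = 4:

E_9 = -13.6057 × 4² / 9² = -217.6912 / 81 = -2.687545679012 eV
E_17 = -13.6057 × 4² / 17² = -217.6912 / 289 = -0.753256747405 eV

The ratio is:
E_9/E_17 = (-2.687545679012) / (-0.753256747405)
E_9/E_17 = (-217.6912/81) / (-217.6912/289)
E_9/E_17 = 289/81
E_9/E_17 = 3.567901
(Note: the Z² factors cancel in the ratio.)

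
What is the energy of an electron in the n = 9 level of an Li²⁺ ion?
-1.51 eV

For hydrogen-like ions, the energy levels scale with Z²:
E_n = -13.6057 Z² / n² eV

For Li²⁺ (Z = 3) at n = 9:
E_9 = -13.6057 × 3² / 9²
E_9 = -13.6057 × 9 / 81
E_9 = -122.4513 / 81
E_9 = -1.51 eV

The energy is 9 times more negative than hydrogen at the same n due to the stronger nuclear charge.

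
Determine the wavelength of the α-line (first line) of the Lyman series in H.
121.50 nm

The longest wavelength corresponds to the smallest energy transition in the series.
The Lyman series has all transitions ending at n_f = 1.

For H, the first line (α-line) is the jump from n = 2 to n = 1:
E_2 = -13.6057 / 2² = -3.40143 eV
E_1 = -13.6057 / 1² = -13.60570 eV
ΔE = E_2 - E_1 = 10.20427 eV

λ = hc/E = 1239.84 eV·nm / 10.20427 eV
λ = 121.50 nm

This is the α-line of the Lyman series in H.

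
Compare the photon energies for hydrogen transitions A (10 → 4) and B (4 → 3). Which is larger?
10 → 4

Calculate the energy for each transition:

Transition 10 → 4:
ΔE₁ = |E_4 - E_10| = |-13.6057/4² - (-13.6057/10²)|
ΔE₁ = |-0.85035625 - (-0.13605700)| = 0.71430 eV

Transition 4 → 3:
ΔE₂ = |E_3 - E_4| = |-13.6057/3² - (-13.6057/4²)|
ΔE₂ = |-1.51174444 - (-0.85035625)| = 0.66139 eV

Since 0.71430 eV > 0.66139 eV, the transition 10 → 4 emits the more energetic photon.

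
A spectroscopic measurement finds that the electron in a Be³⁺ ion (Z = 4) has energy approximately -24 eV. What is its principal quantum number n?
n = 3

The exact energy levels follow E_n = -13.6057 Z² / n² eV with Z = 4.

The measured value (-24 eV) is reported to only 2 significant figures, so we must test candidate n values and see which one matches to that precision.

Candidate energies:
  n = 1:  E = -13.6057 × 4² / 1² = -217.69120 eV
  n = 2:  E = -13.6057 × 4² / 2² = -54.42280 eV
  n = 3:  E = -13.6057 × 4² / 3² = -24.18791 eV  ← matches
  n = 4:  E = -13.6057 × 4² / 4² = -13.60570 eV
  n = 5:  E = -13.6057 × 4² / 5² = -8.70765 eV

Checking against the measurement of -24 eV (2 sig figs), only n = 3 agrees:
E_3 = -24.18791 eV, which rounds to -24 eV ✓

Therefore n = 3.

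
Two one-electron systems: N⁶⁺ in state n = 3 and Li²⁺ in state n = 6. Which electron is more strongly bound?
N⁶⁺ at n = 3 (E = -74.075 eV)

Using E_n = -13.6057 Z² / n² eV:

N⁶⁺ (Z = 7) at n = 3:
E = -13.6057 × 7² / 3² = -13.6057 × 49 / 9 = -74.075478 eV

Li²⁺ (Z = 3) at n = 6:
E = -13.6057 × 3² / 6² = -13.6057 × 9 / 36 = -3.401425 eV

Since -74.075478 eV < -3.401425 eV,
N⁶⁺ at n = 3 is more tightly bound (requires more energy to ionize).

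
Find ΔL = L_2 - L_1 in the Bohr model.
1.05457e-34 J·s (or 1ℏ)

In the Bohr model, L_n = nℏ where ℏ = 1.0545718e-34 J·s.

L_2 = 2ℏ = 2.1091436e-34 J·s
L_1 = 1ℏ = 1.0545718e-34 J·s

ΔL = L_2 - L_1 = (2 - 1)ℏ = 1ℏ
ΔL = 1 × 1.0545718e-34 J·s = 1.05457e-34 J·s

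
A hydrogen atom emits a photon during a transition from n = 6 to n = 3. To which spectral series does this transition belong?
Paschen series

The spectral series in hydrogen are named based on the final (lower) energy level:
- Lyman series: n_final = 1 (ultraviolet)
- Balmer series: n_final = 2 (visible/near-UV)
- Paschen series: n_final = 3 (infrared)
- Brackett series: n_final = 4 (infrared)
- Pfund series: n_final = 5 (far infrared)

Since this transition ends at n = 3, it belongs to the Paschen series.

For reference, this 6 → 3 line has photon energy
ΔE = 13.6057 eV × (1/3² - 1/6²) = 1.133808333 eV,
corresponding to wavelength λ = hc/ΔE = 1239.84 eV·nm / 1.133808333 eV = 1093.5182 nm in the infrared region.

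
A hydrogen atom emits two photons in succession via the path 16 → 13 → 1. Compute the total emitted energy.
13.552553 eV

The energy levels of hydrogen are E_n = -13.6057 / n² eV.

First transition (16 → 13):
ΔE₁ = |E_13 - E_16|
ΔE₁ = |-0.080507100592 - (-0.053147265625)| = 0.027359835 eV

Second transition (13 → 1):
ΔE₂ = |E_1 - E_13|
ΔE₂ = |-13.605700000000 - (-0.080507100592)| = 13.525192899 eV

Total energy released:
E_total = ΔE₁ + ΔE₂ = 0.027359835 + 13.525192899 = 13.552553 eV

Note: This equals the direct transition 16 → 1: 13.552553 eV ✓
Energy is conserved regardless of the path taken.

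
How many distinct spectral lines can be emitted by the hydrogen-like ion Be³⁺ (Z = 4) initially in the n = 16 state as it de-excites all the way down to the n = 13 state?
6

The electron can occupy levels n = 13, 14, ..., 16 during de-excitation — that is m = 16 - 13 + 1 = 4 distinct levels.

The number of distinct spectral lines equals the number of ways to choose 2 of these m levels (each pair gives one possible emission transition):

Number of lines = m(m-1)/2 = 4×3/2 = 6

These correspond to all possible transitions between the 4 levels:
16 → 15, 16 → 14, 16 → 13, 15 → 14, 15 → 13, 14 → 13

Each transition produces a photon with a unique energy (and thus wavelength). This count does not depend on Z.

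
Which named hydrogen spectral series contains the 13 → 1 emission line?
Lyman series

The spectral series in hydrogen are named based on the final (lower) energy level:
- Lyman series: n_final = 1 (ultraviolet)
- Balmer series: n_final = 2 (visible/near-UV)
- Paschen series: n_final = 3 (infrared)
- Brackett series: n_final = 4 (infrared)
- Pfund series: n_final = 5 (far infrared)

Since this transition ends at n = 1, it belongs to the Lyman series.

For reference, this 13 → 1 line has photon energy
ΔE = 13.6057 eV × (1/1² - 1/13²) = 13.52519290 eV,
corresponding to wavelength λ = hc/ΔE = 1239.84 eV·nm / 13.52519290 eV = 91.668933 nm in the ultraviolet region.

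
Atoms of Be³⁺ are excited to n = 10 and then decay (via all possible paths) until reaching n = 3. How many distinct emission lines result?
28

The electron can occupy levels n = 3, 4, ..., 10 during de-excitation — that is m = 10 - 3 + 1 = 8 distinct levels.

The number of distinct spectral lines equals the number of ways to choose 2 of these m levels (each pair gives one possible emission transition):

Number of lines = m(m-1)/2 = 8×7/2 = 28

These correspond to all possible transitions between the 8 levels:
10 → 9, 10 → 8, 10 → 7, 10 → 6, 10 → 5, 10 → 4, 10 → 3, 9 → 8...

Each transition produces a photon with a unique energy (and thus wavelength). This count does not depend on Z.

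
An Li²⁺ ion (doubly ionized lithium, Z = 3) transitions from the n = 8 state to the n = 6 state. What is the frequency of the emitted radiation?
3.5983e+14 Hz

First, find the transition energy:
E_8 = -13.6057 × 3² / 8² = -1.9133016 eV
E_6 = -13.6057 × 3² / 6² = -3.4014250 eV
|ΔE| = |E_6 - E_8| = 1.4881234 eV

Convert to Joules: E = 1.4881234 eV × (1.602177 × 10⁻¹⁹ J/eV) = 2.384237e-19 J

Using E = hf:
f = E/h = 2.384237e-19 J / (6.62607 × 10⁻³⁴ J·s)
f = 3.5983e+14 Hz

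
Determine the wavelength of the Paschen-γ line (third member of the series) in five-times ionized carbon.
30.3755 nm

The lines of a series are numbered from the longest wavelength (smallest ΔE) outward; the third line is the transition from n = n_f + 3 to n_f.
The Paschen series has all transitions ending at n_f = 3.

For C⁵⁺ (Z = 6), the third line (γ-line) is the jump from n = 6 to n = 3:
E_6 = -13.6057 × 6² / 6² = -13.605700 eV
E_3 = -13.6057 × 6² / 3² = -54.422800 eV
ΔE = E_6 - E_3 = 40.817100 eV

λ = hc/E = 1239.84 eV·nm / 40.817100 eV
λ = 30.3755 nm

This is the γ-line of the Paschen series in C⁵⁺.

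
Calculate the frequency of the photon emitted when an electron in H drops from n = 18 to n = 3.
3.5538e+14 Hz

First, find the transition energy:
E_18 = -13.6057 / 18² = -0.04199290 eV
E_3 = -13.6057 / 3² = -1.51174444 eV
|ΔE| = |E_3 - E_18| = 1.46975154 eV

Convert to Joules: E = 1.46975154 eV × (1.602177 × 10⁻¹⁹ J/eV) = 2.354802e-19 J

Using E = hf:
f = E/h = 2.354802e-19 J / (6.62607 × 10⁻³⁴ J·s)
f = 3.5538e+14 Hz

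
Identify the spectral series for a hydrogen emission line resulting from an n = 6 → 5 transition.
Pfund series

The spectral series in hydrogen are named based on the final (lower) energy level:
- Lyman series: n_final = 1 (ultraviolet)
- Balmer series: n_final = 2 (visible/near-UV)
- Paschen series: n_final = 3 (infrared)
- Brackett series: n_final = 4 (infrared)
- Pfund series: n_final = 5 (far infrared)

Since this transition ends at n = 5, it belongs to the Pfund series.

For reference, this 6 → 5 line has photon energy
ΔE = 13.6057 eV × (1/5² - 1/6²) = 0.16629188889 eV,
corresponding to wavelength λ = hc/ΔE = 1239.84 eV·nm / 0.16629188889 eV = 7455.80562 nm in the far infrared region.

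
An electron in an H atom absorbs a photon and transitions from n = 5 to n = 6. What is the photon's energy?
0.16629 eV

The energy levels of a hydrogen-like atom are E_n = -13.6057 eV / n².

Energy at n = 5: E_5 = -13.6057 / 5² = -0.54422800 eV
Energy at n = 6: E_6 = -13.6057 / 6² = -0.37793611 eV

The excitation energy is the difference:
ΔE = E_6 - E_5
ΔE = -0.37793611 - (-0.54422800)
ΔE = 0.16629 eV

Since this is positive, energy must be absorbed (photon absorption).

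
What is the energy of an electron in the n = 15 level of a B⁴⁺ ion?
-1.511744 eV

For hydrogen-like ions, the energy levels scale with Z²:
E_n = -13.6057 Z² / n² eV

For B⁴⁺ (Z = 5) at n = 15:
E_15 = -13.6057 × 5² / 15²
E_15 = -13.6057 × 25 / 225
E_15 = -340.1425 / 225
E_15 = -1.511744 eV

The energy is 25 times more negative than hydrogen at the same n due to the stronger nuclear charge.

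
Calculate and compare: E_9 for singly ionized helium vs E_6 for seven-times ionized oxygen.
O⁷⁺ at n = 6 (E = -24.18791 eV)

Using E_n = -13.6057 Z² / n² eV:

He⁺ (Z = 2) at n = 9:
E = -13.6057 × 2² / 9² = -13.6057 × 4 / 81 = -0.67188642 eV

O⁷⁺ (Z = 8) at n = 6:
E = -13.6057 × 8² / 6² = -13.6057 × 64 / 36 = -24.18791111 eV

Since -24.18791111 eV < -0.67188642 eV,
O⁷⁺ at n = 6 is more tightly bound (requires more energy to ionize).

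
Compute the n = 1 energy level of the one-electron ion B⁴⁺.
-340.142500 eV

For hydrogen-like ions, the energy levels scale with Z²:
E_n = -13.6057 Z² / n² eV

For B⁴⁺ (Z = 5) at n = 1:
E_1 = -13.6057 × 5² / 1²
E_1 = -13.6057 × 25 / 1
E_1 = -340.1425 / 1
E_1 = -340.142500 eV

The energy is 25 times more negative than hydrogen at the same n due to the stronger nuclear charge.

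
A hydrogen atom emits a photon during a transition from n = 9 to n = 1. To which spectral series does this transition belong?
Lyman series

The spectral series in hydrogen are named based on the final (lower) energy level:
- Lyman series: n_final = 1 (ultraviolet)
- Balmer series: n_final = 2 (visible/near-UV)
- Paschen series: n_final = 3 (infrared)
- Brackett series: n_final = 4 (infrared)
- Pfund series: n_final = 5 (far infrared)

Since this transition ends at n = 1, it belongs to the Lyman series.

For reference, this 9 → 1 line has photon energy
ΔE = 13.6057 eV × (1/1² - 1/9²) = 13.4377284 eV,
corresponding to wavelength λ = hc/ΔE = 1239.84 eV·nm / 13.4377284 eV = 92.26559 nm in the ultraviolet region.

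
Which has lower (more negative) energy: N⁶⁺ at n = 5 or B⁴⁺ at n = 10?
N⁶⁺ at n = 5 (E = -26.67 eV)

Using E_n = -13.6057 Z² / n² eV:

N⁶⁺ (Z = 7) at n = 5:
E = -13.6057 × 7² / 5² = -13.6057 × 49 / 25 = -26.66717 eV

B⁴⁺ (Z = 5) at n = 10:
E = -13.6057 × 5² / 10² = -13.6057 × 25 / 100 = -3.40143 eV

Since -26.66717 eV < -3.40143 eV,
N⁶⁺ at n = 5 is more tightly bound (requires more energy to ionize).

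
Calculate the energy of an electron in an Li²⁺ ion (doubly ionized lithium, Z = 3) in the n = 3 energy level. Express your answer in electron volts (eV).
-13.61 eV

The energy levels of a hydrogen-like atom are given by:
E_n = -13.6057 Z² / n² eV  (with Z = 3 for Li²⁺)

For n = 3:
E_3 = -13.6057 × 3² / 3²
E_3 = -13.6057 × 9 / 9
E_3 = -13.61 eV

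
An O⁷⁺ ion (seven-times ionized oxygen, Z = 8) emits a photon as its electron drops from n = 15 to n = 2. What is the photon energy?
213.821134 eV

The energy levels are E_n = -13.6057 Z² eV / n².

Energy at n = 15: E_15 = -13.6057 × 8² / 15² = -3.870065778 eV
Energy at n = 2: E_2 = -13.6057 × 8² / 2² = -217.691200000 eV

For emission (electron falling to lower state), the photon energy is:
E_photon = E_15 - E_2 = |-3.870065778 - (-217.691200000)|
E_photon = 213.821134 eV

This energy is carried away by the emitted photon.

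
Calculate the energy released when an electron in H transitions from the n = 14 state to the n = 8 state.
0.14 eV

The energy levels are E_n = -13.6057 eV / n².

Energy at n = 14: E_14 = -13.6057 / 14² = -0.06942 eV
Energy at n = 8: E_8 = -13.6057 / 8² = -0.21259 eV

For emission (electron falling to lower state), the photon energy is:
E_photon = E_14 - E_8 = |-0.06942 - (-0.21259)|
E_photon = 0.14 eV

This energy is carried away by the emitted photon.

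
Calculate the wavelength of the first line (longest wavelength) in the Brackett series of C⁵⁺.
112.50 nm

The longest wavelength corresponds to the smallest energy transition in the series.
The Brackett series has all transitions ending at n_f = 4.

For C⁵⁺ (Z = 6), the first line (α-line) is the jump from n = 5 to n = 4:
E_5 = -13.6057 × 6² / 5² = -19.59221 eV
E_4 = -13.6057 × 6² / 4² = -30.61283 eV
ΔE = E_5 - E_4 = 11.02062 eV

λ = hc/E = 1239.84 eV·nm / 11.02062 eV
λ = 112.50 nm

This is the α-line of the Brackett series in C⁵⁺.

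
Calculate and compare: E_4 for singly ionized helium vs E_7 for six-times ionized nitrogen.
N⁶⁺ at n = 7 (E = -13.60570 eV)

Using E_n = -13.6057 Z² / n² eV:

He⁺ (Z = 2) at n = 4:
E = -13.6057 × 2² / 4² = -13.6057 × 4 / 16 = -3.40142500 eV

N⁶⁺ (Z = 7) at n = 7:
E = -13.6057 × 7² / 7² = -13.6057 × 49 / 49 = -13.60570000 eV

Since -13.60570000 eV < -3.40142500 eV,
N⁶⁺ at n = 7 is more tightly bound (requires more energy to ionize).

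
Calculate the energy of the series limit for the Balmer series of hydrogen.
3.4014 eV

The series limit corresponds to the transition from n = ∞ to n = 2.
This is the highest energy (shortest wavelength) transition in the Balmer series.

E_∞ = 0 eV
E_2 = -13.6057 / 2² = -3.4014 eV

Energy at series limit:
ΔE = E_∞ - E_2 = 0 - (-3.4014) = 3.4014 eV

This energy equals the ionization energy from the n = 2 state of hydrogen.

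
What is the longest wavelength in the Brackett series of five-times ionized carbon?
112.501868 nm

The longest wavelength corresponds to the smallest energy transition in the series.
The Brackett series has all transitions ending at n_f = 4.

For C⁵⁺ (Z = 6), the first line (α-line) is the jump from n = 5 to n = 4:
E_5 = -13.6057 × 6² / 5² = -19.592208000 eV
E_4 = -13.6057 × 6² / 4² = -30.612825000 eV
ΔE = E_5 - E_4 = 11.020617000 eV

λ = hc/E = 1239.84 eV·nm / 11.020617000 eV
λ = 112.501868 nm

This is the α-line of the Brackett series in C⁵⁺.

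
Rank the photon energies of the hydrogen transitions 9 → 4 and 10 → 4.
10 → 4

Calculate the energy for each transition:

Transition 9 → 4:
ΔE₁ = |E_4 - E_9| = |-13.6057/4² - (-13.6057/9²)|
ΔE₁ = |-0.8503562500 - (-0.1679716049)| = 0.6823846 eV

Transition 10 → 4:
ΔE₂ = |E_4 - E_10| = |-13.6057/4² - (-13.6057/10²)|
ΔE₂ = |-0.8503562500 - (-0.1360570000)| = 0.7142993 eV

Since 0.7142993 eV > 0.6823846 eV, the transition 10 → 4 emits the more energetic photon.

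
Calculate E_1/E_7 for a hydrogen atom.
49.000

Using E_n = -13.6057 Z² / n² eV with Z = 1:

E_1 = -13.6057 / 1² = -13.6057 / 1 = -13.605700000 eV
E_7 = -13.6057 / 7² = -13.6057 / 49 = -0.277667347 eV

The ratio is:
E_1/E_7 = (-13.605700000) / (-0.277667347)
E_1/E_7 = (-13.6057/1) / (-13.6057/49)
E_1/E_7 = 49/1
E_1/E_7 = 49.000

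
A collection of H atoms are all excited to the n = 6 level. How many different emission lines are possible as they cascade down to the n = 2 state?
10

The electron can occupy levels n = 2, 3, ..., 6 during de-excitation — that is m = 6 - 2 + 1 = 5 distinct levels.

The number of distinct spectral lines equals the number of ways to choose 2 of these m levels (each pair gives one possible emission transition):

Number of lines = m(m-1)/2 = 5×4/2 = 10

These correspond to all possible transitions between the 5 levels:
6 → 5, 6 → 4, 6 → 3, 6 → 2, 5 → 4, 5 → 3, 5 → 2, 4 → 3...

Each transition produces a photon with a unique energy (and thus wavelength). This count does not depend on Z.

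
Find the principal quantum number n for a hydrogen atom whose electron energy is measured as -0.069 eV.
n = 14

The exact energy levels follow E_n = -13.6057 eV / n².

The measured value (-0.069 eV) is reported to only 2 significant figures, so we must test candidate n values and see which one matches to that precision.

Candidate energies:
  n = 12:  E = -13.6057/12² = -0.09448 eV
  n = 13:  E = -13.6057/13² = -0.08051 eV
  n = 14:  E = -13.6057/14² = -0.06942 eV  ← matches
  n = 15:  E = -13.6057/15² = -0.06047 eV
  n = 16:  E = -13.6057/16² = -0.05315 eV

Checking against the measurement of -0.069 eV (2 sig figs), only n = 14 agrees:
E_14 = -0.06942 eV, which rounds to -0.069 eV ✓

Therefore n = 14.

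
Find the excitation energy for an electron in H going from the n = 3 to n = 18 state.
1.469752 eV

The energy levels of a hydrogen-like atom are E_n = -13.6057 eV / n².

Energy at n = 3: E_3 = -13.6057 / 3² = -1.511744444 eV
Energy at n = 18: E_18 = -13.6057 / 18² = -0.041992901 eV

The excitation energy is the difference:
ΔE = E_18 - E_3
ΔE = -0.041992901 - (-1.511744444)
ΔE = 1.469752 eV

Since this is positive, energy must be absorbed (photon absorption).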